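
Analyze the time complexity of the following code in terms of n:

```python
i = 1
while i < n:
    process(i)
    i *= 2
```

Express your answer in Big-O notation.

This is Logarithmic loop. Time complexity: O(log n).

Answer: O(log n)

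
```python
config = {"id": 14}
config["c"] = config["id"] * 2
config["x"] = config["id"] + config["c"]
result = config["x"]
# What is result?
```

Trace:
`config = {"id": 14}` → config = {'id': 14}
`config["c"] = config["id"] * 2` → config = {'id': 14, 'c': 28}
`config["x"] = config["id"] + config["c"]` → config = {'id': 14, 'c': 28, 'x': 42}
`result = config["x"]` → result = 42
So result = 42

Answer: 42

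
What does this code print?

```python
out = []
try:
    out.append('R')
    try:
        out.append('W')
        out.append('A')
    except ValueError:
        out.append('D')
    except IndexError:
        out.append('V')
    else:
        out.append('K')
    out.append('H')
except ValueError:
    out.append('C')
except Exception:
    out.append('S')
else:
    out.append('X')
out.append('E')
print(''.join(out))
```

Execution trace: 'R' (try body) → 'W' (inner try body) → 'A' (inner try body, no exception) → 'K' (inner else) → 'H' (try body, no exception) → 'X' (else) → 'E' (after the try/except). Output: RWAKHXE

Answer: RWAKHXE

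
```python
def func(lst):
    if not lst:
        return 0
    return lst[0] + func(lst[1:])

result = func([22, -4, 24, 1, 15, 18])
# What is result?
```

22 + (-4) + 24 + 1 + 15 + 18 + 0 = 76

Answer: 76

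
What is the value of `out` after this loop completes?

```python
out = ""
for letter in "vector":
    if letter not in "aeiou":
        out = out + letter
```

Remove vowels from 'vector'
`out` takes the values: "" → "v" → "vc" → "vct" → "vctr"

Answer: "vctr"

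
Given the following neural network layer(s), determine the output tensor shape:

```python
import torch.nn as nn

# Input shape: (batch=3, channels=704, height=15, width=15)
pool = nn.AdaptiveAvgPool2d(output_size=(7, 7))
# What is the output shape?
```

Input: (3, 704, 15, 15) -> Output: (3, 704, 7, 7)

Answer: (3, 704, 7, 7)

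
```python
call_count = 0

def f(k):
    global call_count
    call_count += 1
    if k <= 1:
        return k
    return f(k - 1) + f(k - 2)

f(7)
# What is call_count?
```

Calls(k) = 1 + Calls(k-1) + Calls(k-2); Calls(0)=Calls(1)=1. For k=7 this gives 41.

Answer: 41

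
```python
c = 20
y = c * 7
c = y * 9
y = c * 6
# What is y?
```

Trace:
`c = 20` → c = 20
`y = c * 7` → y = 140
`c = y * 9` → c = 1260
`y = c * 6` → y = 7560
So y = 7560

Answer: 7560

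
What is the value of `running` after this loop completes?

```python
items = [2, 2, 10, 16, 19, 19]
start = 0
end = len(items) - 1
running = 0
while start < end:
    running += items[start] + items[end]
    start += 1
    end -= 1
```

Sum of pairs from ends
`running` takes the values: 0 → 21 → 42 → 68

Answer: 68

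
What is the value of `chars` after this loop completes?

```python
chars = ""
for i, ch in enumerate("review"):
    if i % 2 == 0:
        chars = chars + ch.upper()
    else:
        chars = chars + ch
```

Uppercase even positions in 'review'
`chars` takes the values: "" → "R" → "Re" → "ReV" → "ReVi" → "ReViE" → "ReViEw"

Answer: "ReViEw"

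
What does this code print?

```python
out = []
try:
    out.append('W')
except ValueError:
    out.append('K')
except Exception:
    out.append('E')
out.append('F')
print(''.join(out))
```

Execution trace: 'W' (try body, no exception) → 'F' (after the try/except). Output: WF

Answer: WF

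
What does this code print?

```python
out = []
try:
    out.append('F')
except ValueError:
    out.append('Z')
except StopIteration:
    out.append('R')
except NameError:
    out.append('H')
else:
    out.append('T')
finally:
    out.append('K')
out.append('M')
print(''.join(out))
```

Execution trace: 'F' (try body, no exception) → 'T' (else) → 'K' (finally) → 'M' (after the try/except). Output: FTKM

Answer: FTKM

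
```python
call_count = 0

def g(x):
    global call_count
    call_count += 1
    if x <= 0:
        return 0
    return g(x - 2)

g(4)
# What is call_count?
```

Linear recursion stepping by 2: 3 calls from x=4 down to ≤0.

Answer: 3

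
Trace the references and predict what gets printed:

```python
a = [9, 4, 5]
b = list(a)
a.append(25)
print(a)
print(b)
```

Key concept: list() constructor creates copy.
Step by step:
`a = [9, 4, 5]` → a = [9, 4, 5]
`b = list(a)` → b = [9, 4, 5]
`a.append(25)` → a = [9, 4, 5, 25]
`print(a)` → prints [9, 4, 5, 25]
`print(b)` → prints [9, 4, 5]

Answer:
[9, 4, 5, 25]
[9, 4, 5]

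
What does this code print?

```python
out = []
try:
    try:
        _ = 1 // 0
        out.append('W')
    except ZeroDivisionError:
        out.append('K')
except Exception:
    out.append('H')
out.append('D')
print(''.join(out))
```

Execution trace: 'K' (inner except ZeroDivisionError) → 'D' (after the try/except). Output: KD

Answer: KD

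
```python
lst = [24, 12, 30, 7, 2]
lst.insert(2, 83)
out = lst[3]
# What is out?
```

Trace:
`lst = [24, 12, 30, 7, 2]` → lst = [24, 12, 30, 7, 2]
`lst.insert(2, 83)` → lst = [24, 12, 83, 30, 7, 2]
`out = lst[3]` → out = 30
So out = 30

Answer: 30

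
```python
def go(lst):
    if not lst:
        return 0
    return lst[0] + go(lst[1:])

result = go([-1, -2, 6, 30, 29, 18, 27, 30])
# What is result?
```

(-1) + (-2) + 6 + 30 + 29 + 18 + 27 + 30 + 0 = 137

Answer: 137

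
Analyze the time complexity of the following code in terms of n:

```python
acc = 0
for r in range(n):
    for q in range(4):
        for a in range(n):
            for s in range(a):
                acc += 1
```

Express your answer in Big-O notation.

Each loop level contributes: n × 1 × n × n. Multiplying the contributions gives O(n^3).

Answer: O(n^3)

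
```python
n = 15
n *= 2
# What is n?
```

Trace:
`n = 15` → n = 15
`n *= 2` → n = 30
So n = 30

Answer: 30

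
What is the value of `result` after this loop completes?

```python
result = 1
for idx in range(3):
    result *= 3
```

3^3 = 27
`result` takes the values: 1 → 3 → 9 → 27

Answer: 27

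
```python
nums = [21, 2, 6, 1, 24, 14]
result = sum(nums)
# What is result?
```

Trace:
`nums = [21, 2, 6, 1, 24, 14]` → nums = [21, 2, 6, 1, 24, 14]
`result = sum(nums)` → result = 68
So result = 68

Answer: 68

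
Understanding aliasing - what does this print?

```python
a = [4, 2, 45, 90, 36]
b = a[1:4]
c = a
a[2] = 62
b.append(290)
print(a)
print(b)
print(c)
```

Key concept: slice vs alias.
Step by step:
`a = [4, 2, 45, 90, 36]` → a = [4, 2, 45, 90, 36]
`b = a[1:4]` → b = [2, 45, 90]
`c = a` → c = [4, 2, 45, 90, 36] (same object as a)
`a[2] = 62` → a = [4, 2, 62, 90, 36] (same object as c); c = [4, 2, 62, 90, 36] (same object as a)
`b.append(290)` → b = [2, 45, 90, 290]
`print(a)` → prints [4, 2, 62, 90, 36]
`print(b)` → prints [2, 45, 90, 290]
`print(c)` → prints [4, 2, 62, 90, 36]

Answer:
[4, 2, 62, 90, 36]
[2, 45, 90, 290]
[4, 2, 62, 90, 36]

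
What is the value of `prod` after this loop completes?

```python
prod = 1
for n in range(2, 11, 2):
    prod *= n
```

Product of even numbers 2 to 10
`prod` takes the values: 1 → 2 → 8 → 48 → 384 → 3840

Answer: 3840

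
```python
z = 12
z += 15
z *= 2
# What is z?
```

Trace:
`z = 12` → z = 12
`z += 15` → z = 27
`z *= 2` → z = 54
So z = 54

Answer: 54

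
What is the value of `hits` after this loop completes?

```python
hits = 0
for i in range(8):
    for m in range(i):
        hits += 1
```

Triangle number: 0+1+2+...+7
`hits` takes the values: 0 → 1 → 2 → 3 → 4 → 5 → 6 → 7 → 8 → 9 → 10 → 11 → 12 → 13 → 14 → 15 → 16 → 17 → 18 → 19 → 20 → 21 → 22 → 23 → 24 → 25 → 26 → 27 → 28

Answer: 28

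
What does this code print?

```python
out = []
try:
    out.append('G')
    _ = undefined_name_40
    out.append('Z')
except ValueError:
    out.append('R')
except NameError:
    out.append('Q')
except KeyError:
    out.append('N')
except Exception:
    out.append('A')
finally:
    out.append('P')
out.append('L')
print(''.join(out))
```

Execution trace: 'G' (try body) → 'Q' (except NameError) → 'P' (finally) → 'L' (after the try/except). Output: GQPL

Answer: GQPL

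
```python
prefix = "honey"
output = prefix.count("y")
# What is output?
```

Trace:
`prefix = "honey"` → prefix = 'honey'
`output = prefix.count("y")` → output = 1
So output = 1

Answer: 1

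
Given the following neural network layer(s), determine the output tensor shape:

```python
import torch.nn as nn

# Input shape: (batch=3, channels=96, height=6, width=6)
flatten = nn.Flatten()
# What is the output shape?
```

Input: (3, 96, 6, 6) -> Output: (3, 3456)

Answer: (3, 3456)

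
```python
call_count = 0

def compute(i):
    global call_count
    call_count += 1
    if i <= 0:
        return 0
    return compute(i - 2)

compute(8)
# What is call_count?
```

Linear recursion stepping by 2: 5 calls from i=8 down to ≤0.

Answer: 5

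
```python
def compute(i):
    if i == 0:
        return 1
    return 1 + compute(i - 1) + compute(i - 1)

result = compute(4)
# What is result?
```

compute(i) = 1 + 2·compute(i-1), compute(0)=1. Closed form: (1+1)·2^4 - 1 = 31.

Answer: 31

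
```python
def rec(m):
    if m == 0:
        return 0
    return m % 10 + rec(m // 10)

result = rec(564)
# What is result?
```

Sum of digits of 564: 4 + 6 + 5 = 15

Answer: 15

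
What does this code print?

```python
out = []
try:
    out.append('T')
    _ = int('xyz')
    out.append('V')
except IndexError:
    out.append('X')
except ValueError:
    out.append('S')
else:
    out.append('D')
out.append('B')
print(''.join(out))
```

Execution trace: 'T' (try body) → 'S' (except ValueError) → 'B' (after the try/except). Output: TSB

Answer: TSB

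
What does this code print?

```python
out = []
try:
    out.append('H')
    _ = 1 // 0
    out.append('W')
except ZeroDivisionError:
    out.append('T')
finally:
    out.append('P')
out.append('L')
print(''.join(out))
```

Execution trace: 'H' (try body) → 'T' (except ZeroDivisionError) → 'P' (finally) → 'L' (after the try/except). Output: HTPL

Answer: HTPL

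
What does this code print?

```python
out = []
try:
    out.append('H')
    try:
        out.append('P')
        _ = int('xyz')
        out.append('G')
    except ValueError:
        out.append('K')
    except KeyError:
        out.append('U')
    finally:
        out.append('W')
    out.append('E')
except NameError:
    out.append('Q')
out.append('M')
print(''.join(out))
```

Execution trace: 'H' (try body) → 'P' (inner try body) → 'K' (inner except ValueError) → 'W' (inner finally) → 'E' (try body, no exception) → 'M' (after the try/except). Output: HPKWEM

Answer: HPKWEM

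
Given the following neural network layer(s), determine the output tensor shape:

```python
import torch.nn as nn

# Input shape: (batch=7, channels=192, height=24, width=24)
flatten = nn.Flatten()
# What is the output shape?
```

Input: (7, 192, 24, 24) -> Output: (7, 110592)

Answer: (7, 110592)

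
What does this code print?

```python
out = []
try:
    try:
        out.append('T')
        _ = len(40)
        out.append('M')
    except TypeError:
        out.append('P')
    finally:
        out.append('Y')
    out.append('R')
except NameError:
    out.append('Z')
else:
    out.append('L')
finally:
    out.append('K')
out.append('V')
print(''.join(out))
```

Execution trace: 'T' (inner try body) → 'P' (inner except TypeError) → 'Y' (inner finally) → 'R' (try body, no exception) → 'L' (else) → 'K' (finally) → 'V' (after the try/except). Output: TPYRLKV

Answer: TPYRLKV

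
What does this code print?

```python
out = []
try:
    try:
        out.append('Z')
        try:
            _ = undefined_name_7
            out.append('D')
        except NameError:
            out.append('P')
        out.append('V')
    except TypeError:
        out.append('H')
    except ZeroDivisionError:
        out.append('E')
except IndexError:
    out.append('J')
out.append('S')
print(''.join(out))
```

Execution trace: 'Z' (try body) → 'P' (inner except NameError) → 'V' (try body, no exception) → 'S' (after the try/except). Output: ZPVS

Answer: ZPVS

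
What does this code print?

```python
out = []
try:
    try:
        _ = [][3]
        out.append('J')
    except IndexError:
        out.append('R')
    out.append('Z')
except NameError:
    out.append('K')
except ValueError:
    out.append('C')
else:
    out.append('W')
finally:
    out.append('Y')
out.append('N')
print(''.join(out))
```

Execution trace: 'R' (inner except IndexError) → 'Z' (try body, no exception) → 'W' (else) → 'Y' (finally) → 'N' (after the try/except). Output: RZWYN

Answer: RZWYN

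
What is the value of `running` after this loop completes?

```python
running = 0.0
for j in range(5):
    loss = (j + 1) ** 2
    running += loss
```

Sum of squared losses 1² + 2² + ... + 5²
`running` takes the values: 0.0 → 1.0 → 5.0 → 14.0 → 30.0 → 55.0

Answer: 55.0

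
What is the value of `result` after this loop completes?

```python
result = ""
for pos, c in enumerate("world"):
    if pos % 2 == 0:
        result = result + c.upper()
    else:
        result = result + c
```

Uppercase even positions in 'world'
`result` takes the values: "" → "W" → "Wo" → "WoR" → "WoRl" → "WoRlD"

Answer: "WoRlD"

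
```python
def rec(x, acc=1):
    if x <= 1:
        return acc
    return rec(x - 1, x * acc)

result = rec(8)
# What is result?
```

Accumulator trace (n, acc): (8, 1) -> (7, 8) -> (6, 56) -> (5, 336) -> (4, 1680) -> (3, 6720) -> (2, 20160) -> (1, 40320) -> return 40320

Answer: 40320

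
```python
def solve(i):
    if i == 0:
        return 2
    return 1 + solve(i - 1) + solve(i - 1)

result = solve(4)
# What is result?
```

solve(i) = 1 + 2·solve(i-1), solve(0)=2. Closed form: (2+1)·2^4 - 1 = 47.

Answer: 47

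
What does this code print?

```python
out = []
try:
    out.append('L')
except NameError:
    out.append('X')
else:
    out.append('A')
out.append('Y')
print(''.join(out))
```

Execution trace: 'L' (try body, no exception) → 'A' (else) → 'Y' (after the try/except). Output: LAY

Answer: LAY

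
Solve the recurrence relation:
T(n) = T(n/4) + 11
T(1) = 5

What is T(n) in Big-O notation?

Each step divides n by 4 and adds 11. After log_4(n) steps we reach T(1)=5. So T(n) = 11·log_4(n) + 5 = O(log n).

Answer: O(log n)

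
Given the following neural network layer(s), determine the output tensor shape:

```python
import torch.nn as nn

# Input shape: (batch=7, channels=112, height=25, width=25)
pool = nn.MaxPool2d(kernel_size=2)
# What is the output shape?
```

Input: (7, 112, 25, 25) -> Output: (7, 112, 12, 12)

Answer: (7, 112, 12, 12)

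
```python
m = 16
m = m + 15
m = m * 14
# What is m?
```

Trace:
`m = 16` → m = 16
`m = m + 15` → m = 31
`m = m * 14` → m = 434
So m = 434

Answer: 434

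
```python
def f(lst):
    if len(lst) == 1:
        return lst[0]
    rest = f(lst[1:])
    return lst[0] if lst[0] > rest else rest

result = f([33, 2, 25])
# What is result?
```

Recursive max over [33, 2, 25] = 33

Answer: 33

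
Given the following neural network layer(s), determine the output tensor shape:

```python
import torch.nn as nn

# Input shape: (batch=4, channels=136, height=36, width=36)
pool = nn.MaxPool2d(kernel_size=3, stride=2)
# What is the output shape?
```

Input: (4, 136, 36, 36) -> Output: (4, 136, 17, 17)

Answer: (4, 136, 17, 17)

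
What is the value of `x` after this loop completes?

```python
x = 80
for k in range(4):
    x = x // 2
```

Halve 4 times: 80 // 2^4 = 5
`x` takes the values: 80 → 40 → 20 → 10 → 5

Answer: 5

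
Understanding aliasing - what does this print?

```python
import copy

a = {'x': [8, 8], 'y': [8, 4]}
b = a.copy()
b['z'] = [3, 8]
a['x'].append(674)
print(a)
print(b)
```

Key concept: shallow copy of dict with mutable values.
Step by step:
`a = {'x': [8, 8], 'y': [8, 4]}` → a = {'x': [8, 8], 'y': [8, 4]}
`b = a.copy()` → b = {'x': [8, 8], 'y': [8, 4]}
`b['z'] = [3, 8]` → b = {'x': [8, 8], 'y': [8, 4], 'z': [3, 8]}
`a['x'].append(674)` → a = {'x': [8, 8, 674], 'y': [8, 4]}; b = {'x': [8, 8, 674], 'y': [8, 4], 'z': [3, 8]}
`print(a)` → prints {'x': [8, 8, 674], 'y': [8, 4]}
`print(b)` → prints {'x': [8, 8, 674], 'y': [8, 4], 'z': [3, 8]}

Answer:
{'x': [8, 8, 674], 'y': [8, 4]}
{'x': [8, 8, 674], 'y': [8, 4], 'z': [3, 8]}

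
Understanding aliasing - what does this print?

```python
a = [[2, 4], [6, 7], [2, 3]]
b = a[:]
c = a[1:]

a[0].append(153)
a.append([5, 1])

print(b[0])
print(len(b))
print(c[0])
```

Key concept: slice with nested mutation.
Step by step:
`a = [[2, 4], [6, 7], [2, 3]]` → a = [[2, 4], [6, 7], [2, 3]]
`b = a[:]` → b = [[2, 4], [6, 7], [2, 3]]
`c = a[1:]` → c = [[6, 7], [2, 3]]
`a[0].append(153)` → a = [[2, 4, 153], [6, 7], [2, 3]]; b = [[2, 4, 153], [6, 7], [2, 3]]
`a.append([5, 1])` → a = [[2, 4, 153], [6, 7], [2, 3], [5, 1]]
`print(b[0])` → prints [2, 4, 153]
`print(len(b))` → prints 3
`print(c[0])` → prints [6, 7]

Answer:
[2, 4, 153]
3
[6, 7]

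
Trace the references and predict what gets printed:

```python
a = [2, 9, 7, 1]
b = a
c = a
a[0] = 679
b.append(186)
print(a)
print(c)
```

Key concept: multiple aliases.
Step by step:
`a = [2, 9, 7, 1]` → a = [2, 9, 7, 1]
`b = a` → b = [2, 9, 7, 1] (same object as a)
`c = a` → c = [2, 9, 7, 1] (same object as a, b)
`a[0] = 679` → a = [679, 9, 7, 1] (same object as b, c); b = [679, 9, 7, 1] (same object as a, c); c = [679, 9, 7, 1] (same object as a, b)
`b.append(186)` → a = [679, 9, 7, 1, 186] (same object as b, c); b = [679, 9, 7, 1, 186] (same object as a, c); c = [679, 9, 7, 1, 186] (same object as a, b)
`print(a)` → prints [679, 9, 7, 1, 186]
`print(c)` → prints [679, 9, 7, 1, 186]

Answer:
[679, 9, 7, 1, 186]
[679, 9, 7, 1, 186]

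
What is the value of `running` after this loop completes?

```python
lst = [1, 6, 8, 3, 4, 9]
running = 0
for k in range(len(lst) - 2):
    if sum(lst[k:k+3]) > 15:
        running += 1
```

Count windows with sum > 15
`running` takes the values: 0 → 1 → 2

Answer: 2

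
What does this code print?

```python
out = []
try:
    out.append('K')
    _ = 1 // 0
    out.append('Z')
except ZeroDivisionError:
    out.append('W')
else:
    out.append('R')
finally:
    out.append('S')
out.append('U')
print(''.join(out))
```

Execution trace: 'K' (try body) → 'W' (except ZeroDivisionError) → 'S' (finally) → 'U' (after the try/except). Output: KWSU

Answer: KWSU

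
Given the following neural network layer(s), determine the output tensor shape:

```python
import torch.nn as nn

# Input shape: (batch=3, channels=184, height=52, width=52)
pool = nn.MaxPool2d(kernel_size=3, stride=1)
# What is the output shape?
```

Input: (3, 184, 52, 52) -> Output: (3, 184, 50, 50)

Answer: (3, 184, 50, 50)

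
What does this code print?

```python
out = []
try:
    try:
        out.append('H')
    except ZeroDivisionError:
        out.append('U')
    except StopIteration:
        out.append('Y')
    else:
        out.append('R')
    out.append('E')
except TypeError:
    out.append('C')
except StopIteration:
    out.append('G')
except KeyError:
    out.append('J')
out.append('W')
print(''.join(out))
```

Execution trace: 'H' (inner try body, no exception) → 'R' (inner else) → 'E' (try body, no exception) → 'W' (after the try/except). Output: HREW

Answer: HREW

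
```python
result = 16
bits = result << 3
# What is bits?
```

Trace:
`result = 16` → result = 16
`bits = result << 3` → bits = 128
So bits = 128

Answer: 128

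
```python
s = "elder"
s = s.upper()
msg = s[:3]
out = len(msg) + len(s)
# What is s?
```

Trace:
`s = "elder"` → s = 'elder'
`s = s.upper()` → s = 'ELDER'
`msg = s[:3]` → msg = 'ELD'
`out = len(msg) + len(s)` → out = 8
So s = 'ELDER'

Answer: 'ELDER'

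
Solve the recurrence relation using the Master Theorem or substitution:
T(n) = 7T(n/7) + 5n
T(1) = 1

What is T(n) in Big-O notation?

By Master Theorem: a=7, b=7, f(n)=5n. Since log_7(7) = 1 and f(n) = Θ(n^1), Case 2 applies. T(n) = O(n log n).

Answer: O(n log n)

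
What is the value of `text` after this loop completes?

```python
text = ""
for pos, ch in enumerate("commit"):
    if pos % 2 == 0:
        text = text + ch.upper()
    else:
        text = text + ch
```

Uppercase even positions in 'commit'
`text` takes the values: "" → "C" → "Co" → "CoM" → "CoMm" → "CoMmI" → "CoMmIt"

Answer: "CoMmIt"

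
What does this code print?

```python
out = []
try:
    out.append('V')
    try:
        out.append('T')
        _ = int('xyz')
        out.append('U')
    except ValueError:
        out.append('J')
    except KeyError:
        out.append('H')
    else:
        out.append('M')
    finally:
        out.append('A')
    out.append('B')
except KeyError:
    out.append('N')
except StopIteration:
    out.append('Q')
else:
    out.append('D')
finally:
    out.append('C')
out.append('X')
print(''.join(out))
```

Execution trace: 'V' (try body) → 'T' (inner try body) → 'J' (inner except ValueError) → 'A' (inner finally) → 'B' (try body, no exception) → 'D' (else) → 'C' (finally) → 'X' (after the try/except). Output: VTJABDCX

Answer: VTJABDCX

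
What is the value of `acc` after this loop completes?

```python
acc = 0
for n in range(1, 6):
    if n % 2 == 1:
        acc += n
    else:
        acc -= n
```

Add odd, subtract even
`acc` takes the values: 0 → 1 → -1 → 2 → -2 → 3

Answer: 3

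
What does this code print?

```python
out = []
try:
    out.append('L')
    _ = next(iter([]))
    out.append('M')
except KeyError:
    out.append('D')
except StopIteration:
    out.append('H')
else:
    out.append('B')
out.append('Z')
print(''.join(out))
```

Execution trace: 'L' (try body) → 'H' (except StopIteration) → 'Z' (after the try/except). Output: LHZ

Answer: LHZ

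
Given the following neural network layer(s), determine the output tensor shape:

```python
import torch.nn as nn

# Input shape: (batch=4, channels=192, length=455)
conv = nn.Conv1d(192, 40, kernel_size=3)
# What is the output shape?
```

Input: (4, 192, 455) -> Output: (4, 40, 453)

Answer: (4, 40, 453)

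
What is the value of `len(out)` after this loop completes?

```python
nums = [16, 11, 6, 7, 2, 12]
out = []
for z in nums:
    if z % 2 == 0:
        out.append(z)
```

Count even numbers in [16, 11, 6, 7, 2, 12]
`out` takes the values: [] → [16] → [16, 6] → [16, 6, 2] → [16, 6, 2, 12]
So `len(out)` = 4

Answer: 4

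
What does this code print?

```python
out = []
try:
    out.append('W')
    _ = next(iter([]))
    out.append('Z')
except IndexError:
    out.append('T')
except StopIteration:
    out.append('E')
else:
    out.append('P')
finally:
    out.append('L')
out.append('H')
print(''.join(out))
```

Execution trace: 'W' (try body) → 'E' (except StopIteration) → 'L' (finally) → 'H' (after the try/except). Output: WELH

Answer: WELH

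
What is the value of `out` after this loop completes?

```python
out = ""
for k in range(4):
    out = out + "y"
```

Repeat 'y' 4 times
`out` takes the values: "" → "y" → "yy" → "yyy" → "yyyy"

Answer: "yyyy"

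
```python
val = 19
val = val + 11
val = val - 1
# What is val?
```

Trace:
`val = 19` → val = 19
`val = val + 11` → val = 30
`val = val - 1` → val = 29
So val = 29

Answer: 29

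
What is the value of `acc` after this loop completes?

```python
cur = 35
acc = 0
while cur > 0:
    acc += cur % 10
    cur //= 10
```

Sum digits of 35
`acc` takes the values: 0 → 5 → 8

Answer: 8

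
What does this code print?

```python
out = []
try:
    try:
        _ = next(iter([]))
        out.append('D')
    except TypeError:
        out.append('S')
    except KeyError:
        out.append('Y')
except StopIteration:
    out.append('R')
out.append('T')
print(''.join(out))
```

Execution trace: 'R' (outer except StopIteration) → 'T' (after the try/except). Output: RT

Answer: RT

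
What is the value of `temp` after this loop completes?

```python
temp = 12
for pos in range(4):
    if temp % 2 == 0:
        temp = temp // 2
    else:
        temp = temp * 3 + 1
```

Collatz-style transformation from 12
`temp` takes the values: 12 → 6 → 3 → 10 → 5

Answer: 5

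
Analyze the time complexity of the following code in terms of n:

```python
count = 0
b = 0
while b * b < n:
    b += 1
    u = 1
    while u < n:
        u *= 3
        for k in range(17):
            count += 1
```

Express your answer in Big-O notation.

Each loop level contributes: √n × log n × 1. Multiplying the contributions gives O(√n log n).

Answer: O(√n log n)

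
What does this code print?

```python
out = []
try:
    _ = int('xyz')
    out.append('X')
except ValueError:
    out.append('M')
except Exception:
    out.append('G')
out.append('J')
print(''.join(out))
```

Execution trace: 'M' (except ValueError) → 'J' (after the try/except). Output: MJ

Answer: MJ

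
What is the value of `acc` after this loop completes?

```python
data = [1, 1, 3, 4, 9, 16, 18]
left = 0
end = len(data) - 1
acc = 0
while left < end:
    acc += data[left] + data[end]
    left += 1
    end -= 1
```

Sum of pairs from ends
`acc` takes the values: 0 → 19 → 36 → 48

Answer: 48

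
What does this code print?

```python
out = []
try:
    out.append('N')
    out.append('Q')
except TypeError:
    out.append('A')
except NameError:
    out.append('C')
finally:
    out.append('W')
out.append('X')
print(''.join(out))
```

Execution trace: 'N' (try body) → 'Q' (try body, no exception) → 'W' (finally) → 'X' (after the try/except). Output: NQWX

Answer: NQWX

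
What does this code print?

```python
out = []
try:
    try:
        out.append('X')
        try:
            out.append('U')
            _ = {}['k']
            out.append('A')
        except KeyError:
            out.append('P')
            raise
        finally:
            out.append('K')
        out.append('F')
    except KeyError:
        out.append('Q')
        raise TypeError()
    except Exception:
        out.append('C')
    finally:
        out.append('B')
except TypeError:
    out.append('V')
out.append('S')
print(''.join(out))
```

Execution trace: 'X' (try body) → 'U' (inner try body) → 'P' (inner except KeyError) → 'K' (inner finally) → 'Q' (except KeyError) → 'B' (finally) → 'V' (outer except TypeError) → 'S' (after the try/except). Output: XUPKQBVS

Answer: XUPKQBVS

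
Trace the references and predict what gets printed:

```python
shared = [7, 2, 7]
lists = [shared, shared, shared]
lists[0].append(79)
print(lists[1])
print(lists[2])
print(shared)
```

Key concept: list of same reference.
Step by step:
`shared = [7, 2, 7]` → shared = [7, 2, 7]
`lists = [shared, shared, shared]` → lists = [[7, 2, 7], [7, 2, 7], [7, 2, 7]]
`lists[0].append(79)` → shared = [7, 2, 7, 79]; lists = [[7, 2, 7, 79], [7, 2, 7, 79], [7, 2, 7, 79]]
`print(lists[1])` → prints [7, 2, 7, 79]
`print(lists[2])` → prints [7, 2, 7, 79]
`print(shared)` → prints [7, 2, 7, 79]

Answer:
[7, 2, 7, 79]
[7, 2, 7, 79]
[7, 2, 7, 79]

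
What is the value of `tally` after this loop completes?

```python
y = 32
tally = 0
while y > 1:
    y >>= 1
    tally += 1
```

Count right shifts until 1
`tally` takes the values: 0 → 1 → 2 → 3 → 4 → 5

Answer: 5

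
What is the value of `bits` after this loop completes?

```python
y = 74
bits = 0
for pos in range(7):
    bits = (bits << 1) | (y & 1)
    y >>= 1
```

Reverse lowest 7 bits of 74
`bits` takes the values: 0 → 1 → 2 → 5 → 10 → 20 → 41

Answer: 41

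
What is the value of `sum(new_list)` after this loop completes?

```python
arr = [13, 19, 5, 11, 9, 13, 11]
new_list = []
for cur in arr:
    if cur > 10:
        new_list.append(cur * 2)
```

Sum of doubled values > 10
`new_list` takes the values: [] → [26] → [26, 38] → [26, 38, 22] → [26, 38, 22, 26] → [26, 38, 22, 26, 22]
So `sum(new_list)` = 134

Answer: 134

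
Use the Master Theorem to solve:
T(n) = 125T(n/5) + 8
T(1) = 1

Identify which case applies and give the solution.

a=125, b=5, f(n)=8. log_5(125) = 3. Since c=0 < 3, Case 1 applies: T(n) = Θ(n^log_b(a)) = O(n^3).

Answer: O(n^3) - Case 1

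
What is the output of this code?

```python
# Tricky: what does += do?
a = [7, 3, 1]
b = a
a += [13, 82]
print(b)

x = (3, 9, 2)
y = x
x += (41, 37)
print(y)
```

Key concept: += behavior differs for mutable vs immutable.
Step by step:
`a = [7, 3, 1]` → a = [7, 3, 1]
`b = a` → b = [7, 3, 1] (same object as a)
`a += [13, 82]` → a = [7, 3, 1, 13, 82] (same object as b); b = [7, 3, 1, 13, 82] (same object as a)
`print(b)` → prints [7, 3, 1, 13, 82]
`x = (3, 9, 2)` → x = (3, 9, 2)
`y = x` → y = (3, 9, 2)
`x += (41, 37)` → x = (3, 9, 2, 41, 37)
`print(y)` → prints (3, 9, 2)

Answer:
[7, 3, 1, 13, 82]
(3, 9, 2)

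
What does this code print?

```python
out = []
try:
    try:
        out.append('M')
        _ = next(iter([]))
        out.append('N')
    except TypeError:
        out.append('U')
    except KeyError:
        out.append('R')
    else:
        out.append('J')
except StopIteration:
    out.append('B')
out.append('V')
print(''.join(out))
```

Execution trace: 'M' (try body) → 'B' (outer except StopIteration) → 'V' (after the try/except). Output: MBV

Answer: MBV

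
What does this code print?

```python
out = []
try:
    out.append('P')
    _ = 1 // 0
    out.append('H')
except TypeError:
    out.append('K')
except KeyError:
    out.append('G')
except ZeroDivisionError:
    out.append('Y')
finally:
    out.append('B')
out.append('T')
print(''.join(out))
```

Execution trace: 'P' (try body) → 'Y' (except ZeroDivisionError) → 'B' (finally) → 'T' (after the try/except). Output: PYBT

Answer: PYBT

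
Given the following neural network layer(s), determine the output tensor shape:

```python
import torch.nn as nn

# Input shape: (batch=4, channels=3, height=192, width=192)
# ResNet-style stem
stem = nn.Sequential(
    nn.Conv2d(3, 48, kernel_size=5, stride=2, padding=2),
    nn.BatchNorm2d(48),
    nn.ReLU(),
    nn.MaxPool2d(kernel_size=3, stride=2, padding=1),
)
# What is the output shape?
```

Input: (4, 3, 192, 192) -> after Conv2d 5x5 stride=2: (4, 48, 96, 96) -> Output: (4, 48, 48, 48)

Answer: (4, 48, 48, 48)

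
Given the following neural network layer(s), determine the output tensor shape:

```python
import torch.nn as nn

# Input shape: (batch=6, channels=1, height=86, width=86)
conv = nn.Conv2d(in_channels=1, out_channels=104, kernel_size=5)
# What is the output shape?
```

Input: (6, 1, 86, 86) -> Output: (6, 104, 82, 82)

Answer: (6, 104, 82, 82)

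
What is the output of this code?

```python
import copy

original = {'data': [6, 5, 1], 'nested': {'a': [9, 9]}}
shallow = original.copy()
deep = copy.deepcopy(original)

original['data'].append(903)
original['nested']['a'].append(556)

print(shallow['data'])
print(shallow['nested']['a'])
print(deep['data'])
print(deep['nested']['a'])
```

Key concept: comparing shallow vs deep copy.
Step by step:
`original = {'data': [6, 5, 1], 'nested': {'a': [9, 9]}}` → original = {'data': [6, 5, 1], 'nested': {'a': [9, 9]}}
`shallow = original.copy()` → shallow = {'data': [6, 5, 1], 'nested': {'a': [9, 9]}}
`deep = copy.deepcopy(original)` → deep = {'data': [6, 5, 1], 'nested': {'a': [9, 9]}}
`original['data'].append(903)` → original = {'data': [6, 5, 1, 903], 'nested': {'a': [9, 9]}}; shallow = {'data': [6, 5, 1, 903], 'nested': {'a': [9, 9]}}
`original['nested']['a'].append(556)` → original = {'data': [6, 5, 1, 903], 'nested': {'a': [9, 9, 556]}}; shallow = {'data': [6, 5, 1, 903], 'nested': {'a': [9, 9, 556]}}
`print(shallow['data'])` → prints [6, 5, 1, 903]
`print(shallow['nested']['a'])` → prints [9, 9, 556]
`print(deep['data'])` → prints [6, 5, 1]
`print(deep['nested']['a'])` → prints [9, 9]

Answer:
[6, 5, 1, 903]
[9, 9, 556]
[6, 5, 1]
[9, 9]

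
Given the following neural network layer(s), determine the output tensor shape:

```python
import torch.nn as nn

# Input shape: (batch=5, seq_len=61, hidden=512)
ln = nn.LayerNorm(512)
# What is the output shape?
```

Input: (5, 61, 512) -> Output: (5, 61, 512)

Answer: (5, 61, 512)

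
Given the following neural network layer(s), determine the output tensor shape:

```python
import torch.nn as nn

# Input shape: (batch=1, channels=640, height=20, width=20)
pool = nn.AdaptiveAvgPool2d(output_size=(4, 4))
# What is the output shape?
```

Input: (1, 640, 20, 20) -> Output: (1, 640, 4, 4)

Answer: (1, 640, 4, 4)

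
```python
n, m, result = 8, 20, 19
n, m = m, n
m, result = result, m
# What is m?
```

Trace:
`n, m, result = 8, 20, 19` → n = 8; m = 20; result = 19
`n, m = m, n` → n = 20; m = 8
`m, result = result, m` → m = 19; result = 8
So m = 19

Answer: 19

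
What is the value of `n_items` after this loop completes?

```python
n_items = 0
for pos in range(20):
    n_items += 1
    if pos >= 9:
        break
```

Loop breaks when pos reaches 9, n_items is 10
`n_items` takes the values: 0 → 1 → 2 → 3 → 4 → 5 → 6 → 7 → 8 → 9 → 10

Answer: 10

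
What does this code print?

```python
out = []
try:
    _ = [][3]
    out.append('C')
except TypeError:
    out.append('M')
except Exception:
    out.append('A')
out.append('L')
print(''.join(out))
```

Execution trace: 'A' (except Exception) → 'L' (after the try/except). Output: AL

Answer: AL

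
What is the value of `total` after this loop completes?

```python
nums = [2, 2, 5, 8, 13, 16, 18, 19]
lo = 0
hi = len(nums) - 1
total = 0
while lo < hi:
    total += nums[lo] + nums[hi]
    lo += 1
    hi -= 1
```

Sum of pairs from ends
`total` takes the values: 0 → 21 → 41 → 62 → 83

Answer: 83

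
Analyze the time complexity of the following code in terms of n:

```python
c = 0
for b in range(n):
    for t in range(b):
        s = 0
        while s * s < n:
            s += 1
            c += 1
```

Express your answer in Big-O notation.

Each loop level contributes: n × n × √n. Multiplying the contributions gives O(n^2√n).

Answer: O(n^2√n)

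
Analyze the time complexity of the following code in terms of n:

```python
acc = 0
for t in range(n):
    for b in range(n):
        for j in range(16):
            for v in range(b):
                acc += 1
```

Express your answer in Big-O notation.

Each loop level contributes: n × n × 1 × n. Multiplying the contributions gives O(n^3).

Answer: O(n^3)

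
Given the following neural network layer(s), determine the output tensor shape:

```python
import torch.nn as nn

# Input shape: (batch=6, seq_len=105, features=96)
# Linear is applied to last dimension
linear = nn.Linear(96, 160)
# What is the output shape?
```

Input: (6, 105, 96) -> Output: (6, 105, 160)

Answer: (6, 105, 160)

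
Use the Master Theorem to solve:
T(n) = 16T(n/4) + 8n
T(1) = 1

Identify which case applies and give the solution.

a=16, b=4, f(n)=8n. log_4(16) = 2. Since c=1 < 2, Case 1 applies: T(n) = Θ(n^log_b(a)) = O(n^2).

Answer: O(n^2) - Case 1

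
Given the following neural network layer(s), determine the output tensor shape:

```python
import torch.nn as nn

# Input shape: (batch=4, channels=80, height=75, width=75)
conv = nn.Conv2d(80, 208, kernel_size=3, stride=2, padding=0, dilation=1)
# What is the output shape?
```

Input: (4, 80, 75, 75) -> Output: (4, 208, 37, 37)

Answer: (4, 208, 37, 37)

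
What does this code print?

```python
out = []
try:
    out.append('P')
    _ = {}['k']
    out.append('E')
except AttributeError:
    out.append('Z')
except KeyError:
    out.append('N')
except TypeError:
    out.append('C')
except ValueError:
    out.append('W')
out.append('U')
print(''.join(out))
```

Execution trace: 'P' (try body) → 'N' (except KeyError) → 'U' (after the try/except). Output: PNU

Answer: PNU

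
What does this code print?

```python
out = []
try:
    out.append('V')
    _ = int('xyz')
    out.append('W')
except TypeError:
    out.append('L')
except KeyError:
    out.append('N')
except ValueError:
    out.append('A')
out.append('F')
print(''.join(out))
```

Execution trace: 'V' (try body) → 'A' (except ValueError) → 'F' (after the try/except). Output: VAF

Answer: VAF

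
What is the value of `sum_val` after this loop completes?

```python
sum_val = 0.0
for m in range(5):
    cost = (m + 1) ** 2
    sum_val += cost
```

Sum of squared losses 1² + 2² + ... + 5²
`sum_val` takes the values: 0.0 → 1.0 → 5.0 → 14.0 → 30.0 → 55.0

Answer: 55.0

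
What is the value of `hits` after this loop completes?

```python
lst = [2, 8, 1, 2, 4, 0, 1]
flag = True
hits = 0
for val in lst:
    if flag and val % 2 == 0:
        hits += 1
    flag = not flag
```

Count even values at even positions
`hits` takes the values: 0 → 1 → 2

Answer: 2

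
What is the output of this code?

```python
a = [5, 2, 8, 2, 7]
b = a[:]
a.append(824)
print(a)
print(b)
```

Key concept: slice [:] creates copy.
Step by step:
`a = [5, 2, 8, 2, 7]` → a = [5, 2, 8, 2, 7]
`b = a[:]` → b = [5, 2, 8, 2, 7]
`a.append(824)` → a = [5, 2, 8, 2, 7, 824]
`print(a)` → prints [5, 2, 8, 2, 7, 824]
`print(b)` → prints [5, 2, 8, 2, 7]

Answer:
[5, 2, 8, 2, 7, 824]
[5, 2, 8, 2, 7]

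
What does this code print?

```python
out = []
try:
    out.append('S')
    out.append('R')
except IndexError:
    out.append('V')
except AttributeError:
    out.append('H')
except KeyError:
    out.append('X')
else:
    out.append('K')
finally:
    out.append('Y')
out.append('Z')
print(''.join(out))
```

Execution trace: 'S' (try body) → 'R' (try body, no exception) → 'K' (else) → 'Y' (finally) → 'Z' (after the try/except). Output: SRKYZ

Answer: SRKYZ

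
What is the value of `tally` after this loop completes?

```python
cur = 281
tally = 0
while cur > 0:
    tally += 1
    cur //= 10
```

Count digits by repeated division by 10
`tally` takes the values: 0 → 1 → 2 → 3

Answer: 3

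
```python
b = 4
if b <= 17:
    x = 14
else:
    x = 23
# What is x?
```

Trace:
`b = 4` → b = 4
`if b <= 17: ...` → b <= 17 is True → x = 14
So x = 14

Answer: 14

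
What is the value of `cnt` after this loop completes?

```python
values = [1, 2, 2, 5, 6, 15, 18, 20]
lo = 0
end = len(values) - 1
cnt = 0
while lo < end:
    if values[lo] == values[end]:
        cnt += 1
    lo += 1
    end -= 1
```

Count matching pairs from ends
`cnt` takes the values: 0

Answer: 0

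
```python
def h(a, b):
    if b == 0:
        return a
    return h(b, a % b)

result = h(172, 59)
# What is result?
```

h(172, 59) -> h(59, 54) -> h(54, 5) -> h(5, 4) -> h(4, 1) -> h(1, 0) -> 1

Answer: 1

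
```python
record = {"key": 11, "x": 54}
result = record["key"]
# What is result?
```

Trace:
`record = {"key": 11, "x": 54}` → record = {'key': 11, 'x': 54}
`result = record["key"]` → result = 11
So result = 11

Answer: 11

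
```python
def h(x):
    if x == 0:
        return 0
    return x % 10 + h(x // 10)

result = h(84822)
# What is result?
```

Sum of digits of 84822: 2 + 2 + 8 + 4 + 8 = 24

Answer: 24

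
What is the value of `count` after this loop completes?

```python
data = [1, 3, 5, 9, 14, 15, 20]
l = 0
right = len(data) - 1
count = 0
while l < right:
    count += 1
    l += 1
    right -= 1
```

Iterations until pointers meet (list length 7)
`count` takes the values: 0 → 1 → 2 → 3

Answer: 3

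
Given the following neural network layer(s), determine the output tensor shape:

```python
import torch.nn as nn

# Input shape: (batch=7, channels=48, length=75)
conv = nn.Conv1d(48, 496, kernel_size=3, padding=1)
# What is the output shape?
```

Input: (7, 48, 75) -> Output: (7, 496, 75)

Answer: (7, 496, 75)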